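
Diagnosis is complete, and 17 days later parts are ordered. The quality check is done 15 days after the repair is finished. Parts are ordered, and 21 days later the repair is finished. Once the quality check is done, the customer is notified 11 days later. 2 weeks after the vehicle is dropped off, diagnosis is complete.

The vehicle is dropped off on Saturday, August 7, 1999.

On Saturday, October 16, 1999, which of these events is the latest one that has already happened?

The quality check is done

The vehicle is dropped off: Aug 7, 1999.
Diagnosis is complete: Aug 7, 1999 + 2 weeks = Aug 21, 1999.
Parts are ordered: Aug 21, 1999 + 17 days = Sep 7, 1999.
The repair is finished: Sep 7, 1999 + 21 days = Sep 28, 1999.
The quality check is done: Sep 28, 1999 + 15 days = Oct 13, 1999.
The customer is notified: Oct 13, 1999 + 11 days = Oct 24, 1999.
Oct 16, 1999 falls between when the quality check is done (Oct 13, 1999) and when the customer is notified (Oct 24, 1999).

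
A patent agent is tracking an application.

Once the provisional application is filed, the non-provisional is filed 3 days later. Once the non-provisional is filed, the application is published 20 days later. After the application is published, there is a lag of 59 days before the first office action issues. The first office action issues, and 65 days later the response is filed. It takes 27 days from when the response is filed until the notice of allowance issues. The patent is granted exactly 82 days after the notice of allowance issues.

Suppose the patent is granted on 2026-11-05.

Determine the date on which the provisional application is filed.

2026-02-22

The patent is granted: Nov 5, 2026.
The notice of allowance issues: Nov 5, 2026 − 82 days = Aug 15, 2026.
The response is filed: Aug 15, 2026 − 27 days = Jul 19, 2026.
The first office action issues: Jul 19, 2026 − 65 days = May 15, 2026.
The application is published: May 15, 2026 − 59 days = Mar 17, 2026.
The non-provisional is filed: Mar 17, 2026 − 20 days = Feb 25, 2026.
The provisional application is filed: Feb 25, 2026 − 3 days = Feb 22, 2026.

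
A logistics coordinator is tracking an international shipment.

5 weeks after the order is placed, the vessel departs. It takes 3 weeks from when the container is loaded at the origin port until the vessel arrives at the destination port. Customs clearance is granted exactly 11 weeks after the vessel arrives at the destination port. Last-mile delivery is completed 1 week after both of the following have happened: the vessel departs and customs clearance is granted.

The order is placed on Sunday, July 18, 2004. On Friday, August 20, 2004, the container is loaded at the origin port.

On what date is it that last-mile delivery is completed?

Friday, December 3, 2004

The order is placed: Jul 18, 2004.
The vessel departs: Jul 18, 2004 + 5 weeks = Aug 22, 2004.
The container is loaded at the origin port: Aug 20, 2004.
The vessel arrives at the destination port: Aug 20, 2004 + 3 weeks = Sep 10, 2004.
Customs clearance is granted: Sep 10, 2004 + 11 weeks = Nov 26, 2004.
Both prerequisites met — the vessel departs (Aug 22, 2004), customs clearance is granted (Nov 26, 2004); the later is Nov 26, 2004.
Last-mile delivery is completed: Nov 26, 2004 + 1 week = Dec 3, 2004.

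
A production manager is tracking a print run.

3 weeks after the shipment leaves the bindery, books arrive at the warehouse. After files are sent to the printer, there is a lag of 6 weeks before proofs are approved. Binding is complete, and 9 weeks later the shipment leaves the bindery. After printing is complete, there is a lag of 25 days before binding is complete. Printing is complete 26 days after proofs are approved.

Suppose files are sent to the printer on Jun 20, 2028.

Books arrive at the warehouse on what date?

Dec 14, 2028

Files are sent to the printer: Jun 20, 2028.
Proofs are approved: Jun 20, 2028 + 6 weeks = Aug 1, 2028.
Printing is complete: Aug 1, 2028 + 26 days = Aug 27, 2028.
Binding is complete: Aug 27, 2028 + 25 days = Sep 21, 2028.
The shipment leaves the bindery: Sep 21, 2028 + 9 weeks = Nov 23, 2028.
Books arrive at the warehouse: Nov 23, 2028 + 3 weeks = Dec 14, 2028.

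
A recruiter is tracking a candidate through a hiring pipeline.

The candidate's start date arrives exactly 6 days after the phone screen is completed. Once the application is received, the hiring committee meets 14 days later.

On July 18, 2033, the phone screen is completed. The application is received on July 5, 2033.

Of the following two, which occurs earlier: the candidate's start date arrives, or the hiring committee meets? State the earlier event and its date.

The hiring committee meets — July 19, 2033

The phone screen is completed: Jul 18, 2033.
The candidate's start date arrives: Jul 18, 2033 + 6 days = Jul 24, 2033.
The application is received: Jul 5, 2033.
The hiring committee meets: Jul 5, 2033 + 14 days = Jul 19, 2033.
Comparing: the candidate's start date arrives on Jul 24, 2033 vs the hiring committee meets on Jul 19, 2033. Earlier: the hiring committee meets.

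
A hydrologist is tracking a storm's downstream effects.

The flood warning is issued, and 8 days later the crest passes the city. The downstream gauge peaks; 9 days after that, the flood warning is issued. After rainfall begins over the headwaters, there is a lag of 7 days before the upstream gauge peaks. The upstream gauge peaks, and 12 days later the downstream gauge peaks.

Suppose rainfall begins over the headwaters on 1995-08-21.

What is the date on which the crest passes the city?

Rainfall begins over the headwaters: Aug 21, 1995.
The upstream gauge peaks: Aug 21, 1995 + 7 days = Aug 28, 1995.
The downstream gauge peaks: Aug 28, 1995 + 12 days = Sep 9, 1995.
The flood warning is issued: Sep 9, 1995 + 9 days = Sep 18, 1995.
The crest passes the city: Sep 18, 1995 + 8 days = Sep 26, 1995.

1995-09-26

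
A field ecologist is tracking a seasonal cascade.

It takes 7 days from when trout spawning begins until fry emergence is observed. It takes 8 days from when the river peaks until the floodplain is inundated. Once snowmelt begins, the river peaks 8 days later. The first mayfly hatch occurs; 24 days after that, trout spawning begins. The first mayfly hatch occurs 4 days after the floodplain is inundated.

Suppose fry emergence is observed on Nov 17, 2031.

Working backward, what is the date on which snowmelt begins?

Fry emergence is observed: Nov 17, 2031.
Trout spawning begins: Nov 17, 2031 − 7 days = Nov 10, 2031.
The first mayfly hatch occurs: Nov 10, 2031 − 24 days = Oct 17, 2031.
The floodplain is inundated: Oct 17, 2031 − 4 days = Oct 13, 2031.
The river peaks: Oct 13, 2031 − 8 days = Oct 5, 2031.
Snowmelt begins: Oct 5, 2031 − 8 days = Sep 27, 2031.

Sep 27, 2031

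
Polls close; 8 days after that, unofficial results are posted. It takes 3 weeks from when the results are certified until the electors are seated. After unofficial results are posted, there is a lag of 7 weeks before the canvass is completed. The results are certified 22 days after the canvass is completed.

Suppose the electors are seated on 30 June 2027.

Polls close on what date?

22 March 2027

The electors are seated: Jun 30, 2027.
The results are certified: Jun 30, 2027 − 3 weeks = Jun 9, 2027.
The canvass is completed: Jun 9, 2027 − 22 days = May 18, 2027.
Unofficial results are posted: May 18, 2027 − 7 weeks = Mar 30, 2027.
Polls close: Mar 30, 2027 − 8 days = Mar 22, 2027.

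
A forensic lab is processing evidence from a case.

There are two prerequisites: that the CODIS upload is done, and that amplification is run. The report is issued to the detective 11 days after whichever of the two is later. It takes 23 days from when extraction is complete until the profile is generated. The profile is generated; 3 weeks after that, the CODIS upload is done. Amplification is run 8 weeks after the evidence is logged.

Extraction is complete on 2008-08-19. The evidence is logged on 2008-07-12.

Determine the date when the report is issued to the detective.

Extraction is complete: Aug 19, 2008.
The profile is generated: Aug 19, 2008 + 23 days = Sep 11, 2008.
The CODIS upload is done: Sep 11, 2008 + 3 weeks = Oct 2, 2008.
The evidence is logged: Jul 12, 2008.
Amplification is run: Jul 12, 2008 + 8 weeks = Sep 6, 2008.
Both prerequisites met — the CODIS upload is done (Oct 2, 2008), amplification is run (Sep 6, 2008); the later is Oct 2, 2008.
The report is issued to the detective: Oct 2, 2008 + 11 days = Oct 13, 2008.

2008-10-13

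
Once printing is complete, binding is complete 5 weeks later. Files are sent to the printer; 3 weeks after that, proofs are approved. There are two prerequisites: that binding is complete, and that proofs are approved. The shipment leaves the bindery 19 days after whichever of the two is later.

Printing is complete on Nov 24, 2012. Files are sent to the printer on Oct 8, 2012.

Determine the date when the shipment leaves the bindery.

Jan 17, 2013

Printing is complete: Nov 24, 2012.
Binding is complete: Nov 24, 2012 + 5 weeks = Dec 29, 2012.
Files are sent to the printer: Oct 8, 2012.
Proofs are approved: Oct 8, 2012 + 3 weeks = Oct 29, 2012.
Both prerequisites met — binding is complete (Dec 29, 2012), proofs are approved (Oct 29, 2012); the later is Dec 29, 2012.
The shipment leaves the bindery: Dec 29, 2012 + 19 days = Jan 17, 2013.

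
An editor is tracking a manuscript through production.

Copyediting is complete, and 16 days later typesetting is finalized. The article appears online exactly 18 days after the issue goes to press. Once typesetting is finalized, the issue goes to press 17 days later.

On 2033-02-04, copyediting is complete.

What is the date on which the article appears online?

2033-03-27

Copyediting is complete: Feb 4, 2033.
Typesetting is finalized: Feb 4, 2033 + 16 days = Feb 20, 2033.
The issue goes to press: Feb 20, 2033 + 17 days = Mar 9, 2033.
The article appears online: Mar 9, 2033 + 18 days = Mar 27, 2033.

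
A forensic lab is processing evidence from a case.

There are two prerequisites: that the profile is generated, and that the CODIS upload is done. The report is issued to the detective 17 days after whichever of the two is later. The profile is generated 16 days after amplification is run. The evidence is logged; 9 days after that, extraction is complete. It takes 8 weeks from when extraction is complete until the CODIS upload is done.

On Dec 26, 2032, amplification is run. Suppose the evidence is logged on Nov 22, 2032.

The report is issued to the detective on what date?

Amplification is run: Dec 26, 2032.
The profile is generated: Dec 26, 2032 + 16 days = Jan 11, 2033.
The evidence is logged: Nov 22, 2032.
Extraction is complete: Nov 22, 2032 + 9 days = Dec 1, 2032.
The CODIS upload is done: Dec 1, 2032 + 8 weeks = Jan 26, 2033.
Both prerequisites met — the profile is generated (Jan 11, 2033), the CODIS upload is done (Jan 26, 2033); the later is Jan 26, 2033.
The report is issued to the detective: Jan 26, 2033 + 17 days = Feb 12, 2033.

Feb 12, 2033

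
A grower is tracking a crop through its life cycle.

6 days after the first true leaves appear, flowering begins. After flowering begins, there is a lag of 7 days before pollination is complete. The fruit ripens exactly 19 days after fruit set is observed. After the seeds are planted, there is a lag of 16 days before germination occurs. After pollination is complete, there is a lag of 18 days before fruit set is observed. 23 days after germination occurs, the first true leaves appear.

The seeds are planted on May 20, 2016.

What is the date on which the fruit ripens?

The seeds are planted: May 20, 2016.
Germination occurs: May 20, 2016 + 16 days = Jun 5, 2016.
The first true leaves appear: Jun 5, 2016 + 23 days = Jun 28, 2016.
Flowering begins: Jun 28, 2016 + 6 days = Jul 4, 2016.
Pollination is complete: Jul 4, 2016 + 7 days = Jul 11, 2016.
Fruit set is observed: Jul 11, 2016 + 18 days = Jul 29, 2016.
The fruit ripens: Jul 29, 2016 + 19 days = Aug 17, 2016.

Aug 17, 2016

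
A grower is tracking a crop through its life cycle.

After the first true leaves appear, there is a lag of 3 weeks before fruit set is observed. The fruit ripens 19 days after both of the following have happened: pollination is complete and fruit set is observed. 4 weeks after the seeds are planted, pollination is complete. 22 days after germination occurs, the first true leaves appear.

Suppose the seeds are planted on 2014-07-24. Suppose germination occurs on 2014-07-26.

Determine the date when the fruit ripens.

The seeds are planted: Jul 24, 2014.
Pollination is complete: Jul 24, 2014 + 4 weeks = Aug 21, 2014.
Germination occurs: Jul 26, 2014.
The first true leaves appear: Jul 26, 2014 + 22 days = Aug 17, 2014.
Fruit set is observed: Aug 17, 2014 + 3 weeks = Sep 7, 2014.
Both prerequisites met — pollination is complete (Aug 21, 2014), fruit set is observed (Sep 7, 2014); the later is Sep 7, 2014.
The fruit ripens: Sep 7, 2014 + 19 days = Sep 26, 2014.

2014-09-26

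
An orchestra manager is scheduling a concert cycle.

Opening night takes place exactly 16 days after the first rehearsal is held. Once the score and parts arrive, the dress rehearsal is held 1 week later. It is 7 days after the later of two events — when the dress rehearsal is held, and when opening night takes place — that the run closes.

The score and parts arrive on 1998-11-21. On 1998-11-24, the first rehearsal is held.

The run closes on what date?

1998-12-17

The score and parts arrive: Nov 21, 1998.
The dress rehearsal is held: Nov 21, 1998 + 1 week = Nov 28, 1998.
The first rehearsal is held: Nov 24, 1998.
Opening night takes place: Nov 24, 1998 + 16 days = Dec 10, 1998.
Both prerequisites met — the dress rehearsal is held (Nov 28, 1998), opening night takes place (Dec 10, 1998); the later is Dec 10, 1998.
The run closes: Dec 10, 1998 + 7 days = Dec 17, 1998.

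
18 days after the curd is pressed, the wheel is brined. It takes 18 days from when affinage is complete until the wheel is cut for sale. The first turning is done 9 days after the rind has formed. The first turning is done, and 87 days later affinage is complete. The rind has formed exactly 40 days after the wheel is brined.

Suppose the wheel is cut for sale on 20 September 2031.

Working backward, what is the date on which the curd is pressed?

1 April 2031

The wheel is cut for sale: Sep 20, 2031.
Affinage is complete: Sep 20, 2031 − 18 days = Sep 2, 2031.
The first turning is done: Sep 2, 2031 − 87 days = Jun 7, 2031.
The rind has formed: Jun 7, 2031 − 9 days = May 29, 2031.
The wheel is brined: May 29, 2031 − 40 days = Apr 19, 2031.
The curd is pressed: Apr 19, 2031 − 18 days = Apr 1, 2031.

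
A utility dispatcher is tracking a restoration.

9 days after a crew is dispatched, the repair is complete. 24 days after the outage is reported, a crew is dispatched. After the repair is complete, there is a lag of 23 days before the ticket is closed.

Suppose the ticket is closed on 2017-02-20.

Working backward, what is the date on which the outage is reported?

The ticket is closed: Feb 20, 2017.
The repair is complete: Feb 20, 2017 − 23 days = Jan 28, 2017.
A crew is dispatched: Jan 28, 2017 − 9 days = Jan 19, 2017.
The outage is reported: Jan 19, 2017 − 24 days = Dec 26, 2016.

2016-12-26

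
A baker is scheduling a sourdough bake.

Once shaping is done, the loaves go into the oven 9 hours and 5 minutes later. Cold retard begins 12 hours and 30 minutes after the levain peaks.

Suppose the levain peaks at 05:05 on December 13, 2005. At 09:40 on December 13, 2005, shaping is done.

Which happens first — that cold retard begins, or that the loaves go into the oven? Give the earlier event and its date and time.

The levain peaks: 05:05 Dec 13, 2005.
Cold retard begins: 05:05 Dec 13, 2005 + 12h30m = 17:35 Dec 13, 2005.
Shaping is done: 09:40 Dec 13, 2005.
The loaves go into the oven: 09:40 Dec 13, 2005 + 9h05m = 18:45 Dec 13, 2005.
Comparing: cold retard begins at 17:35 Dec 13, 2005 vs the loaves go into the oven at 18:45 Dec 13, 2005. Earlier: cold retard begins.

Cold retard begins — 17:35 on December 13, 2005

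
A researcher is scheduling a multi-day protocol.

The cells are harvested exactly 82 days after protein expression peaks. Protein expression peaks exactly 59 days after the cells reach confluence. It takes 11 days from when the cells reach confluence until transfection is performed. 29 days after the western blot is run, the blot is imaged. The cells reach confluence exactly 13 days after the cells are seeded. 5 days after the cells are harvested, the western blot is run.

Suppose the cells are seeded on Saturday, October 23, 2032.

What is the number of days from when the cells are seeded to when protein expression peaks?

72 days

Causal path: the cells are seeded → the cells reach confluence → protein expression peaks.
Total delay along the path: 13 + 59 = 72 days.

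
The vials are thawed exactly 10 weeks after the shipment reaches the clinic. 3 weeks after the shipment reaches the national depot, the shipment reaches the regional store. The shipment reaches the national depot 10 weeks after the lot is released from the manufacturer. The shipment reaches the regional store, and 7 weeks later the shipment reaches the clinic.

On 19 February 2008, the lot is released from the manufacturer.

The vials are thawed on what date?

The lot is released from the manufacturer: Feb 19, 2008.
The shipment reaches the national depot: Feb 19, 2008 + 10 weeks = Apr 29, 2008.
The shipment reaches the regional store: Apr 29, 2008 + 3 weeks = May 20, 2008.
The shipment reaches the clinic: May 20, 2008 + 7 weeks = Jul 8, 2008.
The vials are thawed: Jul 8, 2008 + 10 weeks = Sep 16, 2008.

16 September 2008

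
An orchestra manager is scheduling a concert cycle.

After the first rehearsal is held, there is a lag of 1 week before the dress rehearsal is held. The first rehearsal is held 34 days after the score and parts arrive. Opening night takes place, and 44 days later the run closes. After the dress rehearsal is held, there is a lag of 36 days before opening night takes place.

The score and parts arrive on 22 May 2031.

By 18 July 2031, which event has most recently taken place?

The score and parts arrive: May 22, 2031.
The first rehearsal is held: May 22, 2031 + 34 days = Jun 25, 2031.
The dress rehearsal is held: Jun 25, 2031 + 1 week = Jul 2, 2031.
Opening night takes place: Jul 2, 2031 + 36 days = Aug 7, 2031.
The run closes: Aug 7, 2031 + 44 days = Sep 20, 2031.
Jul 18, 2031 falls between when the dress rehearsal is held (Jul 2, 2031) and when opening night takes place (Aug 7, 2031).

The dress rehearsal is held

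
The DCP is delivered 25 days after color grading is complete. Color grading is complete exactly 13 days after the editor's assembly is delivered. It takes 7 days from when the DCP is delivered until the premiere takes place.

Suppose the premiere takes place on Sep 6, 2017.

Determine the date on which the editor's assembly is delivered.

The premiere takes place: Sep 6, 2017.
The DCP is delivered: Sep 6, 2017 − 7 days = Aug 30, 2017.
Color grading is complete: Aug 30, 2017 − 25 days = Aug 5, 2017.
The editor's assembly is delivered: Aug 5, 2017 − 13 days = Jul 23, 2017.

Jul 23, 2017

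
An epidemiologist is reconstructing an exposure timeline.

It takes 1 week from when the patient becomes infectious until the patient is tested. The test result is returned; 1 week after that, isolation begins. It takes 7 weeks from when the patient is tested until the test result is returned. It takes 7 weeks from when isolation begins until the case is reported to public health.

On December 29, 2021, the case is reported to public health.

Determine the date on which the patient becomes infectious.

The case is reported to public health: Dec 29, 2021.
Isolation begins: Dec 29, 2021 − 7 weeks = Nov 10, 2021.
The test result is returned: Nov 10, 2021 − 1 week = Nov 3, 2021.
The patient is tested: Nov 3, 2021 − 7 weeks = Sep 15, 2021.
The patient becomes infectious: Sep 15, 2021 − 1 week = Sep 8, 2021.

September 8, 2021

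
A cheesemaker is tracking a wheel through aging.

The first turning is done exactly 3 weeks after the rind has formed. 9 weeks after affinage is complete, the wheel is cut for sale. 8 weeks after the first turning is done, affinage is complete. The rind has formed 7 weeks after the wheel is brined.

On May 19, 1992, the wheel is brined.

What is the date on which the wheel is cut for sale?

The wheel is brined: May 19, 1992.
The rind has formed: May 19, 1992 + 7 weeks = Jul 7, 1992.
The first turning is done: Jul 7, 1992 + 3 weeks = Jul 28, 1992.
Affinage is complete: Jul 28, 1992 + 8 weeks = Sep 22, 1992.
The wheel is cut for sale: Sep 22, 1992 + 9 weeks = Nov 24, 1992.

Nov 24, 1992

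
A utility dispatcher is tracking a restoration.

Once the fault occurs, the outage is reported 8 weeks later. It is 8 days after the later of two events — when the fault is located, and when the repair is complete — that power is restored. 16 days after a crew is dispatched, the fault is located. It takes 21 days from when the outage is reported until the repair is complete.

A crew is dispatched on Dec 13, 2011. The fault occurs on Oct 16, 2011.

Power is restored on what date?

A crew is dispatched: Dec 13, 2011.
The fault is located: Dec 13, 2011 + 16 days = Dec 29, 2011.
The fault occurs: Oct 16, 2011.
The outage is reported: Oct 16, 2011 + 8 weeks = Dec 11, 2011.
The repair is complete: Dec 11, 2011 + 21 days = Jan 1, 2012.
Both prerequisites met — the fault is located (Dec 29, 2011), the repair is complete (Jan 1, 2012); the later is Jan 1, 2012.
Power is restored: Jan 1, 2012 + 8 days = Jan 9, 2012.

Jan 9, 2012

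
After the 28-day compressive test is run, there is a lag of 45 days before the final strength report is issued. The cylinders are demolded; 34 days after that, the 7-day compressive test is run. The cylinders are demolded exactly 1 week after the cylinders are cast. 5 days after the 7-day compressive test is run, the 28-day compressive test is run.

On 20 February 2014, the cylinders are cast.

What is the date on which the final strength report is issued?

22 May 2014

The cylinders are cast: Feb 20, 2014.
The cylinders are demolded: Feb 20, 2014 + 1 week = Feb 27, 2014.
The 7-day compressive test is run: Feb 27, 2014 + 34 days = Apr 2, 2014.
The 28-day compressive test is run: Apr 2, 2014 + 5 days = Apr 7, 2014.
The final strength report is issued: Apr 7, 2014 + 45 days = May 22, 2014.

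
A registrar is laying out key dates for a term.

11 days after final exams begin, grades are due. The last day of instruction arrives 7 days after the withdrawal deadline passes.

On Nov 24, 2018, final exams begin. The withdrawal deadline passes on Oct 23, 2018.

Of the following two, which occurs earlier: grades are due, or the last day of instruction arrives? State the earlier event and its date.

The last day of instruction arrives — Oct 30, 2018

Final exams begin: Nov 24, 2018.
Grades are due: Nov 24, 2018 + 11 days = Dec 5, 2018.
The withdrawal deadline passes: Oct 23, 2018.
The last day of instruction arrives: Oct 23, 2018 + 7 days = Oct 30, 2018.
Comparing: grades are due on Dec 5, 2018 vs the last day of instruction arrives on Oct 30, 2018. Earlier: the last day of instruction arrives.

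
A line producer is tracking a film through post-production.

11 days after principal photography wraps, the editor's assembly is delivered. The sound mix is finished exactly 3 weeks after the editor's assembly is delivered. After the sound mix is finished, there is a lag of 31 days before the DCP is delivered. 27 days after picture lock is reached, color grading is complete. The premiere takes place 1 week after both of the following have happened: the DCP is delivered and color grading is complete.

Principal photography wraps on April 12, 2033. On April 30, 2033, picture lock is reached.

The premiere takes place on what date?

Principal photography wraps: Apr 12, 2033.
The editor's assembly is delivered: Apr 12, 2033 + 11 days = Apr 23, 2033.
The sound mix is finished: Apr 23, 2033 + 3 weeks = May 14, 2033.
The DCP is delivered: May 14, 2033 + 31 days = Jun 14, 2033.
Picture lock is reached: Apr 30, 2033.
Color grading is complete: Apr 30, 2033 + 27 days = May 27, 2033.
Both prerequisites met — the DCP is delivered (Jun 14, 2033), color grading is complete (May 27, 2033); the later is Jun 14, 2033.
The premiere takes place: Jun 14, 2033 + 1 week = Jun 21, 2033.

June 21, 2033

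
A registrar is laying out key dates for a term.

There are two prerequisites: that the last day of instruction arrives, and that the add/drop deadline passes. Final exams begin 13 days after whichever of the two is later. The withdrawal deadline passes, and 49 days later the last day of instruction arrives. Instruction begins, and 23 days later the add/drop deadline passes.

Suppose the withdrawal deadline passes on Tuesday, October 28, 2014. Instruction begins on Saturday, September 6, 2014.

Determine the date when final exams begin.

Monday, December 29, 2014

The withdrawal deadline passes: Oct 28, 2014.
The last day of instruction arrives: Oct 28, 2014 + 49 days = Dec 16, 2014.
Instruction begins: Sep 6, 2014.
The add/drop deadline passes: Sep 6, 2014 + 23 days = Sep 29, 2014.
Both prerequisites met — the last day of instruction arrives (Dec 16, 2014), the add/drop deadline passes (Sep 29, 2014); the later is Dec 16, 2014.
Final exams begin: Dec 16, 2014 + 13 days = Dec 29, 2014.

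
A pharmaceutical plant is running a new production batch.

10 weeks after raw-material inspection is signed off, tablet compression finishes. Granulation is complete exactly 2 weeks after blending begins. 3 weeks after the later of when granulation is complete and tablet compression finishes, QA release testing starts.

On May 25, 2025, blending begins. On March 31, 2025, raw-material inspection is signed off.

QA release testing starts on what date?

Blending begins: May 25, 2025.
Granulation is complete: May 25, 2025 + 2 weeks = Jun 8, 2025.
Raw-material inspection is signed off: Mar 31, 2025.
Tablet compression finishes: Mar 31, 2025 + 10 weeks = Jun 9, 2025.
Both prerequisites met — granulation is complete (Jun 8, 2025), tablet compression finishes (Jun 9, 2025); the later is Jun 9, 2025.
QA release testing starts: Jun 9, 2025 + 3 weeks = Jun 30, 2025.

June 30, 2025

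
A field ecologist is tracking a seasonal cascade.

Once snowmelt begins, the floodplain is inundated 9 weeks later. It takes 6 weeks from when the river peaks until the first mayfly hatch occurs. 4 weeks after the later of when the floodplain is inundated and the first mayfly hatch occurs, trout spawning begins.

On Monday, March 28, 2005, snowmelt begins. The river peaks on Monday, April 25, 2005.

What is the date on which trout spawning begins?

Snowmelt begins: Mar 28, 2005.
The floodplain is inundated: Mar 28, 2005 + 9 weeks = May 30, 2005.
The river peaks: Apr 25, 2005.
The first mayfly hatch occurs: Apr 25, 2005 + 6 weeks = Jun 6, 2005.
Both prerequisites met — the floodplain is inundated (May 30, 2005), the first mayfly hatch occurs (Jun 6, 2005); the later is Jun 6, 2005.
Trout spawning begins: Jun 6, 2005 + 4 weeks = Jul 4, 2005.

Monday, July 4, 2005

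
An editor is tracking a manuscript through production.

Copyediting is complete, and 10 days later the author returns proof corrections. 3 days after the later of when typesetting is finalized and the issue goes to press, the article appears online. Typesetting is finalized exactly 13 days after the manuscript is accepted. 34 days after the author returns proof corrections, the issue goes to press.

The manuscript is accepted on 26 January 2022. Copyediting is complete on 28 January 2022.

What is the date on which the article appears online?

The manuscript is accepted: Jan 26, 2022.
Typesetting is finalized: Jan 26, 2022 + 13 days = Feb 8, 2022.
Copyediting is complete: Jan 28, 2022.
The author returns proof corrections: Jan 28, 2022 + 10 days = Feb 7, 2022.
The issue goes to press: Feb 7, 2022 + 34 days = Mar 13, 2022.
Both prerequisites met — typesetting is finalized (Feb 8, 2022), the issue goes to press (Mar 13, 2022); the later is Mar 13, 2022.
The article appears online: Mar 13, 2022 + 3 days = Mar 16, 2022.

16 March 2022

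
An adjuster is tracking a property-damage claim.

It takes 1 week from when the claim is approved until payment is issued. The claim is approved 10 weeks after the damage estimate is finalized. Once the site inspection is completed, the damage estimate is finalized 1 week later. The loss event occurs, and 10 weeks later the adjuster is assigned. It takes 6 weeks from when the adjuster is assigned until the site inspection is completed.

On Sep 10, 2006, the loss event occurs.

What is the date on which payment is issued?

The loss event occurs: Sep 10, 2006.
The adjuster is assigned: Sep 10, 2006 + 10 weeks = Nov 19, 2006.
The site inspection is completed: Nov 19, 2006 + 6 weeks = Dec 31, 2006.
The damage estimate is finalized: Dec 31, 2006 + 1 week = Jan 7, 2007.
The claim is approved: Jan 7, 2007 + 10 weeks = Mar 18, 2007.
Payment is issued: Mar 18, 2007 + 1 week = Mar 25, 2007.

Mar 25, 2007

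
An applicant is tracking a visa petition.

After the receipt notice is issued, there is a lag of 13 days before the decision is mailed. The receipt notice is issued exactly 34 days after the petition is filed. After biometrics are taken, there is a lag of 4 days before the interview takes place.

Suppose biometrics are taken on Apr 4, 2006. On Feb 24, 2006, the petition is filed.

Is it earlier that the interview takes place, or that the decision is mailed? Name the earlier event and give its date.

Biometrics are taken: Apr 4, 2006.
The interview takes place: Apr 4, 2006 + 4 days = Apr 8, 2006.
The petition is filed: Feb 24, 2006.
The receipt notice is issued: Feb 24, 2006 + 34 days = Mar 30, 2006.
The decision is mailed: Mar 30, 2006 + 13 days = Apr 12, 2006.
Comparing: the interview takes place on Apr 8, 2006 vs the decision is mailed on Apr 12, 2006. Earlier: the interview takes place.

The interview takes place — Apr 8, 2006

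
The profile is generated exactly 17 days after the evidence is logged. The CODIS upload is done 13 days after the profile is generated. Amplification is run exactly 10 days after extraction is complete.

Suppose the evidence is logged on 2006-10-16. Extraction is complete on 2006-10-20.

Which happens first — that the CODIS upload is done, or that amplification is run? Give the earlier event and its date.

The evidence is logged: Oct 16, 2006.
The profile is generated: Oct 16, 2006 + 17 days = Nov 2, 2006.
The CODIS upload is done: Nov 2, 2006 + 13 days = Nov 15, 2006.
Extraction is complete: Oct 20, 2006.
Amplification is run: Oct 20, 2006 + 10 days = Oct 30, 2006.
Comparing: the CODIS upload is done on Nov 15, 2006 vs amplification is run on Oct 30, 2006. Earlier: amplification is run.

Amplification is run — 2006-10-30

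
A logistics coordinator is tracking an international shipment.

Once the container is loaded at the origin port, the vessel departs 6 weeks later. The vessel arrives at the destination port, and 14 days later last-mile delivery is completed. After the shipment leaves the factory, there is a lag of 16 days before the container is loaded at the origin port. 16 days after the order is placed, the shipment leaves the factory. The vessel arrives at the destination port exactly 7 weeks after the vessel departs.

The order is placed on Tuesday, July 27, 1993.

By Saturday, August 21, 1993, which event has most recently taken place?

The order is placed: Jul 27, 1993.
The shipment leaves the factory: Jul 27, 1993 + 16 days = Aug 12, 1993.
The container is loaded at the origin port: Aug 12, 1993 + 16 days = Aug 28, 1993.
The vessel departs: Aug 28, 1993 + 6 weeks = Oct 9, 1993.
The vessel arrives at the destination port: Oct 9, 1993 + 7 weeks = Nov 27, 1993.
Last-mile delivery is completed: Nov 27, 1993 + 14 days = Dec 11, 1993.
Aug 21, 1993 falls between when the shipment leaves the factory (Aug 12, 1993) and when the container is loaded at the origin port (Aug 28, 1993).

The shipment leaves the factory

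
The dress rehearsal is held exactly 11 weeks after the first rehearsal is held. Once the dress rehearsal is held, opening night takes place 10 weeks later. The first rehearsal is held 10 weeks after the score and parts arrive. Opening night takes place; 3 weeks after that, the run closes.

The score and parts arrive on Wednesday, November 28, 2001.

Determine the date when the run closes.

The score and parts arrive: Nov 28, 2001.
The first rehearsal is held: Nov 28, 2001 + 10 weeks = Feb 6, 2002.
The dress rehearsal is held: Feb 6, 2002 + 11 weeks = Apr 24, 2002.
Opening night takes place: Apr 24, 2002 + 10 weeks = Jul 3, 2002.
The run closes: Jul 3, 2002 + 3 weeks = Jul 24, 2002.

Wednesday, July 24, 2002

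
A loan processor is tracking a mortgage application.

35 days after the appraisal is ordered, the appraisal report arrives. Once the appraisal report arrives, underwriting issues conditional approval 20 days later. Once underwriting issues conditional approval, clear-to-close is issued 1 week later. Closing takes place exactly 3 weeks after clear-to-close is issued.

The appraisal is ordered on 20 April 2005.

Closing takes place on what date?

12 July 2005

The appraisal is ordered: Apr 20, 2005.
The appraisal report arrives: Apr 20, 2005 + 35 days = May 25, 2005.
Underwriting issues conditional approval: May 25, 2005 + 20 days = Jun 14, 2005.
Clear-to-close is issued: Jun 14, 2005 + 1 week = Jun 21, 2005.
Closing takes place: Jun 21, 2005 + 3 weeks = Jul 12, 2005.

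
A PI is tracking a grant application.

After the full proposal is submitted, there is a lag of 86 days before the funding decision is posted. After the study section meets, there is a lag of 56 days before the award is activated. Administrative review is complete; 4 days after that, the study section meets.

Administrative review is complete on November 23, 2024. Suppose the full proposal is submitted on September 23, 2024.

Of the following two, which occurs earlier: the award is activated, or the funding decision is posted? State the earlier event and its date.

Administrative review is complete: Nov 23, 2024.
The study section meets: Nov 23, 2024 + 4 days = Nov 27, 2024.
The award is activated: Nov 27, 2024 + 56 days = Jan 22, 2025.
The full proposal is submitted: Sep 23, 2024.
The funding decision is posted: Sep 23, 2024 + 86 days = Dec 18, 2024.
Comparing: the award is activated on Jan 22, 2025 vs the funding decision is posted on Dec 18, 2024. Earlier: the funding decision is posted.

The funding decision is posted — December 18, 2024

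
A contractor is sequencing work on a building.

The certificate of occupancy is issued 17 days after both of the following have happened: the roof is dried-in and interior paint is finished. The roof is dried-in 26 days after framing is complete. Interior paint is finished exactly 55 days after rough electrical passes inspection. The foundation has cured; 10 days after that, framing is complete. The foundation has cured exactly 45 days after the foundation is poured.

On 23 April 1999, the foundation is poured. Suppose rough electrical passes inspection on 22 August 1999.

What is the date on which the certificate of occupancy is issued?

The foundation is poured: Apr 23, 1999.
The foundation has cured: Apr 23, 1999 + 45 days = Jun 7, 1999.
Framing is complete: Jun 7, 1999 + 10 days = Jun 17, 1999.
The roof is dried-in: Jun 17, 1999 + 26 days = Jul 13, 1999.
Rough electrical passes inspection: Aug 22, 1999.
Interior paint is finished: Aug 22, 1999 + 55 days = Oct 16, 1999.
Both prerequisites met — the roof is dried-in (Jul 13, 1999), interior paint is finished (Oct 16, 1999); the later is Oct 16, 1999.
The certificate of occupancy is issued: Oct 16, 1999 + 17 days = Nov 2, 1999.

2 November 1999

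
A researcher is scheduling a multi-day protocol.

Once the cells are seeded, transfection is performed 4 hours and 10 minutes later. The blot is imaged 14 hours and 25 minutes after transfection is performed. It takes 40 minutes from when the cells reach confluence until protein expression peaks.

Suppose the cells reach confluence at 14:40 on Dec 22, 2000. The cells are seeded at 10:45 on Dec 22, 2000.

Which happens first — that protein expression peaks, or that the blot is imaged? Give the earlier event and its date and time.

Protein expression peaks — 15:20 on Dec 22, 2000

The cells reach confluence: 14:40 Dec 22, 2000.
Protein expression peaks: 14:40 Dec 22, 2000 + 40m = 15:20 Dec 22, 2000.
The cells are seeded: 10:45 Dec 22, 2000.
Transfection is performed: 10:45 Dec 22, 2000 + 4h10m = 14:55 Dec 22, 2000.
The blot is imaged: 14:55 Dec 22, 2000 + 14h25m = 05:20 Dec 23, 2000.
Comparing: protein expression peaks at 15:20 Dec 22, 2000 vs the blot is imaged at 05:20 Dec 23, 2000. Earlier: protein expression peaks.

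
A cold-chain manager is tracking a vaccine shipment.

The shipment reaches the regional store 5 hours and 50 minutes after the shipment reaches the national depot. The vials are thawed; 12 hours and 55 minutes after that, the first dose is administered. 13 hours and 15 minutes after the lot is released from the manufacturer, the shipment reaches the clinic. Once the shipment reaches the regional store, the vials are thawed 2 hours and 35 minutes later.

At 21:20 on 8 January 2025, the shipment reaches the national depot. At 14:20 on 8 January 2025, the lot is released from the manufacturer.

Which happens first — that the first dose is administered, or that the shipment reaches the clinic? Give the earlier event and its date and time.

The shipment reaches the clinic — 03:35 on 9 January 2025

The shipment reaches the national depot: 21:20 Jan 8, 2025.
The shipment reaches the regional store: 21:20 Jan 8, 2025 + 5h50m = 03:10 Jan 9, 2025.
The vials are thawed: 03:10 Jan 9, 2025 + 2h35m = 05:45 Jan 9, 2025.
The first dose is administered: 05:45 Jan 9, 2025 + 12h55m = 18:40 Jan 9, 2025.
The lot is released from the manufacturer: 14:20 Jan 8, 2025.
The shipment reaches the clinic: 14:20 Jan 8, 2025 + 13h15m = 03:35 Jan 9, 2025.
Comparing: the first dose is administered at 18:40 Jan 9, 2025 vs the shipment reaches the clinic at 03:35 Jan 9, 2025. Earlier: the shipment reaches the clinic.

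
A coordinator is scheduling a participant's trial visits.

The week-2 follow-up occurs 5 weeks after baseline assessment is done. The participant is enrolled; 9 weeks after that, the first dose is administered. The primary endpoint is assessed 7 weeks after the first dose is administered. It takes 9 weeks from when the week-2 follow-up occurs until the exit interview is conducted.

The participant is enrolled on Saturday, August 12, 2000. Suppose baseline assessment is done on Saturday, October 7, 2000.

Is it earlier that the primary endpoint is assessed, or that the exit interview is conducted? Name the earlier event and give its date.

The primary endpoint is assessed — Saturday, December 2, 2000

The participant is enrolled: Aug 12, 2000.
The first dose is administered: Aug 12, 2000 + 9 weeks = Oct 14, 2000.
The primary endpoint is assessed: Oct 14, 2000 + 7 weeks = Dec 2, 2000.
Baseline assessment is done: Oct 7, 2000.
The week-2 follow-up occurs: Oct 7, 2000 + 5 weeks = Nov 11, 2000.
The exit interview is conducted: Nov 11, 2000 + 9 weeks = Jan 13, 2001.
Comparing: the primary endpoint is assessed on Dec 2, 2000 vs the exit interview is conducted on Jan 13, 2001. Earlier: the primary endpoint is assessed.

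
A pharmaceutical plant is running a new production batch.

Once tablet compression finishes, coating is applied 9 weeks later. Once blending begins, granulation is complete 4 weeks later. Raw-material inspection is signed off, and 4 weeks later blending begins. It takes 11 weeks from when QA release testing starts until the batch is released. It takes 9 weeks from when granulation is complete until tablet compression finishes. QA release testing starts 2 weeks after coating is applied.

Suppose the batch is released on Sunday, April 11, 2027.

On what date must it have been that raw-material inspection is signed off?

The batch is released: Apr 11, 2027.
QA release testing starts: Apr 11, 2027 − 11 weeks = Jan 24, 2027.
Coating is applied: Jan 24, 2027 − 2 weeks = Jan 10, 2027.
Tablet compression finishes: Jan 10, 2027 − 9 weeks = Nov 8, 2026.
Granulation is complete: Nov 8, 2026 − 9 weeks = Sep 6, 2026.
Blending begins: Sep 6, 2026 − 4 weeks = Aug 9, 2026.
Raw-material inspection is signed off: Aug 9, 2026 − 4 weeks = Jul 12, 2026.

Sunday, July 12, 2026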